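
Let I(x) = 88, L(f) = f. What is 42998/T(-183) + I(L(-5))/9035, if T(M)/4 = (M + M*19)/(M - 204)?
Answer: 5011524341/4409080 ≈ 1136.6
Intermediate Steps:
T(M) = 80*M/(-204 + M) (T(M) = 4*((M + M*19)/(M - 204)) = 4*((M + 19*M)/(-204 + M)) = 4*((20*M)/(-204 + M)) = 4*(20*M/(-204 + M)) = 80*M/(-204 + M))
42998/T(-183) + I(L(-5))/9035 = 42998/((80*(-183)/(-204 - 183))) + 88/9035 = 42998/((80*(-183)/(-387))) + 88*(1/9035) = 42998/((80*(-183)*(-1/387))) + 88/9035 = 42998/(4880/129) + 88/9035 = 42998*(129/4880) + 88/9035 = 2773371/2440 + 88/9035 = 5011524341/4409080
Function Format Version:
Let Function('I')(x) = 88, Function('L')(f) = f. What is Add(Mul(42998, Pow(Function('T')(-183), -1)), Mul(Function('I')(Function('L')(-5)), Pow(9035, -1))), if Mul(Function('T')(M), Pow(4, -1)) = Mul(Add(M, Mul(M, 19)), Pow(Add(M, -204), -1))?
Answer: Rational(5011524341, 4409080) ≈ 1136.6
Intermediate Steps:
Function('T')(M) = Mul(80, M, Pow(Add(-204, M), -1)) (Function('T')(M) = Mul(4, Mul(Add(M, Mul(M, 19)), Pow(Add(M, -204), -1))) = Mul(4, Mul(Add(M, Mul(19, M)), Pow(Add(-204, M), -1))) = Mul(4, Mul(Mul(20, M), Pow(Add(-204, M), -1))) = Mul(4, Mul(20, M, Pow(Add(-204, M), -1))) = Mul(80, M, Pow(Add(-204, M), -1)))
Add(Mul(42998, Pow(Function('T')(-183), -1)), Mul(Function('I')(Function('L')(-5)), Pow(9035, -1))) = Add(Mul(42998, Pow(Mul(80, -183, Pow(Add(-204, -183), -1)), -1)), Mul(88, Pow(9035, -1))) = Add(Mul(42998, Pow(Mul(80, -183, Pow(-387, -1)), -1)), Mul(88, Rational(1, 9035))) = Add(Mul(42998, Pow(Mul(80, -183, Rational(-1, 387)), -1)), Rational(88, 9035)) = Add(Mul(42998, Pow(Rational(4880, 129), -1)), Rational(88, 9035)) = Add(Mul(42998, Rational(129, 4880)), Rational(88, 9035)) = Add(Rational(2773371, 2440), Rational(88, 9035)) = Rational(5011524341, 4409080)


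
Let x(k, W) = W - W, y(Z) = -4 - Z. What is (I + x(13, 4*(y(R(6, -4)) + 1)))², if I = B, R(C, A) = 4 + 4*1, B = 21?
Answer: 441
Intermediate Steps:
R(C, A) = 8 (R(C, A) = 4 + 4 = 8)
I = 21
x(k, W) = 0
(I + x(13, 4*(y(R(6, -4)) + 1)))² = (21 + 0)² = 21² = 441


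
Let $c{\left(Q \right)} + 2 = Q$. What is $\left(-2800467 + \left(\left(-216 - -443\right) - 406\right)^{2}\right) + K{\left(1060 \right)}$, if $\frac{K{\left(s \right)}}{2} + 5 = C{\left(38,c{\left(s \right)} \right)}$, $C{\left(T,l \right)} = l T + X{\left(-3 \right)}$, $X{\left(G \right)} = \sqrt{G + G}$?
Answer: $-2688028 + 2 i \sqrt{6} \approx -2.688 \cdot 10^{6} + 4.899 i$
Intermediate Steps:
$X{\left(G \right)} = \sqrt{2} \sqrt{G}$ ($X{\left(G \right)} = \sqrt{2 G} = \sqrt{2} \sqrt{G}$)
$c{\left(Q \right)} = -2 + Q$
$C{\left(T,l \right)} = i \sqrt{6} + T l$ ($C{\left(T,l \right)} = l T + \sqrt{2} \sqrt{-3} = T l + \sqrt{2} i \sqrt{3} = T l + i \sqrt{6} = i \sqrt{6} + T l$)
$K{\left(s \right)} = -162 + 76 s + 2 i \sqrt{6}$ ($K{\left(s \right)} = -10 + 2 \left(i \sqrt{6} + 38 \left(-2 + s\right)\right) = -10 + 2 \left(i \sqrt{6} + \left(-76 + 38 s\right)\right) = -10 + 2 \left(-76 + 38 s + i \sqrt{6}\right) = -10 + \left(-152 + 76 s + 2 i \sqrt{6}\right) = -162 + 76 s + 2 i \sqrt{6}$)
$\left(-2800467 + \left(\left(-216 - -443\right) - 406\right)^{2}\right) + K{\left(1060 \right)} = \left(-2800467 + \left(\left(-216 - -443\right) - 406\right)^{2}\right) + \left(-162 + 76 \cdot 1060 + 2 i \sqrt{6}\right) = \left(-2800467 + \left(\left(-216 + 443\right) - 406\right)^{2}\right) + \left(-162 + 80560 + 2 i \sqrt{6}\right) = \left(-2800467 + \left(227 - 406\right)^{2}\right) + \left(80398 + 2 i \sqrt{6}\right) = \left(-2800467 + \left(-179\right)^{2}\right) + \left(80398 + 2 i \sqrt{6}\right) = \left(-2800467 + 32041\right) + \left(80398 + 2 i \sqrt{6}\right) = -2768426 + \left(80398 + 2 i \sqrt{6}\right) = -2688028 + 2 i \sqrt{6}$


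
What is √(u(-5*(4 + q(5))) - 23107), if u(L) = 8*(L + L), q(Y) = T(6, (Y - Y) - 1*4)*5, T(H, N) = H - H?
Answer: 3*I*√2603 ≈ 153.06*I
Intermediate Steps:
T(H, N) = 0
q(Y) = 0 (q(Y) = 0*5 = 0)
u(L) = 16*L (u(L) = 8*(2*L) = 16*L)
√(u(-5*(4 + q(5))) - 23107) = √(16*(-5*(4 + 0)) - 23107) = √(16*(-5*4) - 23107) = √(16*(-20) - 23107) = √(-320 - 23107) = √(-23427) = 3*I*√2603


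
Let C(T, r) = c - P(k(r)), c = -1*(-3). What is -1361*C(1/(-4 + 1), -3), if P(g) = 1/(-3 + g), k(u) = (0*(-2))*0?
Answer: -13610/3 ≈ -4536.7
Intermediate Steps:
c = 3
k(u) = 0 (k(u) = 0*0 = 0)
C(T, r) = 10/3 (C(T, r) = 3 - 1/(-3 + 0) = 3 - 1/(-3) = 3 - 1*(-⅓) = 3 + ⅓ = 10/3)
-1361*C(1/(-4 + 1), -3) = -1361*10/3 = -13610/3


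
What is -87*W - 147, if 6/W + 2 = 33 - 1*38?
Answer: -507/7 ≈ -72.429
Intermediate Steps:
W = -6/7 (W = 6/(-2 + (33 - 1*38)) = 6/(-2 + (33 - 38)) = 6/(-2 - 5) = 6/(-7) = 6*(-⅐) = -6/7 ≈ -0.85714)
-87*W - 147 = -87*(-6/7) - 147 = 522/7 - 147 = -507/7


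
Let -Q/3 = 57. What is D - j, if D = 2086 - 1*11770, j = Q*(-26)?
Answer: -14130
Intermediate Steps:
Q = -171 (Q = -3*57 = -171)
j = 4446 (j = -171*(-26) = 4446)
D = -9684 (D = 2086 - 11770 = -9684)
D - j = -9684 - 1*4446 = -9684 - 4446 = -14130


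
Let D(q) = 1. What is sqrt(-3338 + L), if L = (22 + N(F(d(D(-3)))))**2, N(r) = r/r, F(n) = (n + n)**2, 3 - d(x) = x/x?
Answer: 53*I ≈ 53.0*I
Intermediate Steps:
d(x) = 2 (d(x) = 3 - x/x = 3 - 1*1 = 3 - 1 = 2)
F(n) = 4*n**2 (F(n) = (2*n)**2 = 4*n**2)
N(r) = 1
L = 529 (L = (22 + 1)**2 = 23**2 = 529)
sqrt(-3338 + L) = sqrt(-3338 + 529) = sqrt(-2809) = 53*I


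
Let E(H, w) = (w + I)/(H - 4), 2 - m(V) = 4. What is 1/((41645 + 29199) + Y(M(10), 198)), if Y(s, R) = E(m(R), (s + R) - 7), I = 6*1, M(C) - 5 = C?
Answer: 3/212426 ≈ 1.4123e-5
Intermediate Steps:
M(C) = 5 + C
I = 6
m(V) = -2 (m(V) = 2 - 1*4 = 2 - 4 = -2)
E(H, w) = (6 + w)/(-4 + H) (E(H, w) = (w + 6)/(H - 4) = (6 + w)/(-4 + H))
Y(s, R) = ⅙ - R/6 - s/6 (Y(s, R) = (6 + ((s + R) - 7))/(-4 - 2) = (6 + ((R + s) - 7))/(-6) = -(6 + (-7 + R + s))/6 = -(-1 + R + s)/6 = ⅙ - R/6 - s/6)
1/((41645 + 29199) + Y(M(10), 198)) = 1/((41645 + 29199) + (⅙ - ⅙*198 - (5 + 10)/6)) = 1/(70844 + (⅙ - 33 - ⅙*15)) = 1/(70844 + (⅙ - 33 - 5/2)) = 1/(70844 - 106/3) = 1/(212426/3) = 3/212426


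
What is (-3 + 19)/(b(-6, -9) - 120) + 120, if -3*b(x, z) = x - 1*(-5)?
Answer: 43032/359 ≈ 119.87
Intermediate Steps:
b(x, z) = -5/3 - x/3 (b(x, z) = -(x - 1*(-5))/3 = -(x + 5)/3 = -(5 + x)/3 = -5/3 - x/3)
(-3 + 19)/(b(-6, -9) - 120) + 120 = (-3 + 19)/((-5/3 - 1/3*(-6)) - 120) + 120 = 16/((-5/3 + 2) - 120) + 120 = 16/(1/3 - 120) + 120 = 16/(-359/3) + 120 = -3/359*16 + 120 = -48/359 + 120 = 43032/359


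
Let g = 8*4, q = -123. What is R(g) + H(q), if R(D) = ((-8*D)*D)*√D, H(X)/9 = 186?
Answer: 1674 - 32768*√2 ≈ -44667.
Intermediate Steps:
H(X) = 1674 (H(X) = 9*186 = 1674)
g = 32
R(D) = -8*D^(5/2) (R(D) = (-8*D²)*√D = -8*D^(5/2))
R(g) + H(q) = -32768*√2 + 1674 = 1674 - 32768*√2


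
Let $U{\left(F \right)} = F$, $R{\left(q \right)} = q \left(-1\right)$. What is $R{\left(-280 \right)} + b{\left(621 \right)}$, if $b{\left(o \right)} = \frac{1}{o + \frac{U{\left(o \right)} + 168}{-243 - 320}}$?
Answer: $\frac{97674083}{348834} \approx 280.0$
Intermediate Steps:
$R{\left(q \right)} = - q$
$b{\left(o \right)} = \frac{1}{- \frac{168}{563} + \frac{562 o}{563}}$ ($b{\left(o \right)} = \frac{1}{o + \frac{o + 168}{-243 - 320}} = \frac{1}{o + \frac{168 + o}{-563}} = \frac{1}{o + \left(168 + o\right) \left(- \frac{1}{563}\right)} = \frac{1}{o - \left(\frac{168}{563} + \frac{o}{563}\right)} = \frac{1}{- \frac{168}{563} + \frac{562 o}{563}}$)
$R{\left(-280 \right)} + b{\left(621 \right)} = \left(-1\right) \left(-280\right) + \frac{563}{2 \left(-84 + 281 \cdot 621\right)} = 280 + \frac{563}{2 \left(-84 + 174501\right)} = 280 + \frac{563}{2 \cdot 174417} = 280 + \frac{563}{2} \cdot \frac{1}{174417} = 280 + \frac{563}{348834} = \frac{97674083}{348834}$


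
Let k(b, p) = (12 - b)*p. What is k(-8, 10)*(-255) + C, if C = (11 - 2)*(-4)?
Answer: -51036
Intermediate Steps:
C = -36 (C = 9*(-4) = -36)
k(b, p) = p*(12 - b)
k(-8, 10)*(-255) + C = (10*(12 - 1*(-8)))*(-255) - 36 = (10*(12 + 8))*(-255) - 36 = (10*20)*(-255) - 36 = 200*(-255) - 36 = -51000 - 36 = -51036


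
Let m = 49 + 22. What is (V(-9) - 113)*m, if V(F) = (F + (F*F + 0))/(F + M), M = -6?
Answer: -41819/5 ≈ -8363.8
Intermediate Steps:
V(F) = (F + F²)/(-6 + F) (V(F) = (F + (F*F + 0))/(F - 6) = (F + (F² + 0))/(-6 + F) = (F + F²)/(-6 + F))
m = 71
(V(-9) - 113)*m = (-9*(1 - 9)/(-6 - 9) - 113)*71 = (-9*(-8)/(-15) - 113)*71 = (-9*(-1/15)*(-8) - 113)*71 = (-24/5 - 113)*71 = -589/5*71 = -41819/5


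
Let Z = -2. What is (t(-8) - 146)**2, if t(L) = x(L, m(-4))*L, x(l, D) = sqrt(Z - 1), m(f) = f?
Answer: 21124 + 2336*I*sqrt(3) ≈ 21124.0 + 4046.1*I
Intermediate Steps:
x(l, D) = I*sqrt(3) (x(l, D) = sqrt(-2 - 1) = sqrt(-3) = I*sqrt(3))
t(L) = I*L*sqrt(3) (t(L) = (I*sqrt(3))*L = I*L*sqrt(3))
(t(-8) - 146)**2 = (I*(-8)*sqrt(3) - 146)**2 = (-8*I*sqrt(3) - 146)**2 = (-146 - 8*I*sqrt(3))**2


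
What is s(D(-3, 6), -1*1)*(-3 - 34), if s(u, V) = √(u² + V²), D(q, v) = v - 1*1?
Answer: -37*√26 ≈ -188.66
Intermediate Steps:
D(q, v) = -1 + v (D(q, v) = v - 1 = -1 + v)
s(u, V) = √(V² + u²)
s(D(-3, 6), -1*1)*(-3 - 34) = √((-1*1)² + (-1 + 6)²)*(-3 - 34) = √((-1)² + 5²)*(-37) = √(1 + 25)*(-37) = √26*(-37) = -37*√26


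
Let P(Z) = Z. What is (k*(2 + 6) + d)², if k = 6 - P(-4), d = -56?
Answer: 576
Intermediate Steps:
k = 10 (k = 6 - 1*(-4) = 6 + 4 = 10)
(k*(2 + 6) + d)² = (10*(2 + 6) - 56)² = (10*8 - 56)² = (80 - 56)² = 24² = 576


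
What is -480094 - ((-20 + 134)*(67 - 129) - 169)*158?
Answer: 663352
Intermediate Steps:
-480094 - ((-20 + 134)*(67 - 129) - 169)*158 = -480094 - (114*(-62) - 169)*158 = -480094 - (-7068 - 169)*158 = -480094 - (-7237)*158 = -480094 - 1*(-1143446) = -480094 + 1143446 = 663352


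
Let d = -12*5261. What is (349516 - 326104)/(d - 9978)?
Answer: -3902/12185 ≈ -0.32023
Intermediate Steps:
d = -63132
(349516 - 326104)/(d - 9978) = (349516 - 326104)/(-63132 - 9978) = 23412/(-73110) = 23412*(-1/73110) = -3902/12185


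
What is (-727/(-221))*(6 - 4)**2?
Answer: 2908/221 ≈ 13.158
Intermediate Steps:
(-727/(-221))*(6 - 4)**2 = -727*(-1/221)*2**2 = (727/221)*4 = 2908/221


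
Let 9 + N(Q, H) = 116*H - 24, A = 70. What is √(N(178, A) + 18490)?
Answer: 3*√2953 ≈ 163.02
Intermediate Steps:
N(Q, H) = -33 + 116*H (N(Q, H) = -9 + (116*H - 24) = -9 + (-24 + 116*H) = -33 + 116*H)
√(N(178, A) + 18490) = √((-33 + 116*70) + 18490) = √((-33 + 8120) + 18490) = √(8087 + 18490) = √26577 = 3*√2953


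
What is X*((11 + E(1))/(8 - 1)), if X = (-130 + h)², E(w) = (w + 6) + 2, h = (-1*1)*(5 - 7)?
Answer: 327680/7 ≈ 46811.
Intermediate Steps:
h = 2 (h = -1*(-2) = 2)
E(w) = 8 + w (E(w) = (6 + w) + 2 = 8 + w)
X = 16384 (X = (-130 + 2)² = (-128)² = 16384)
X*((11 + E(1))/(8 - 1)) = 16384*((11 + (8 + 1))/(8 - 1)) = 16384*((11 + 9)/7) = 16384*(20*(⅐)) = 16384*(20/7) = 327680/7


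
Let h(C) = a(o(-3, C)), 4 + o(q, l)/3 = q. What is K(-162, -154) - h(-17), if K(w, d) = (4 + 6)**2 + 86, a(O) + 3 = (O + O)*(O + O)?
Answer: -1575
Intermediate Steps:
o(q, l) = -12 + 3*q
a(O) = -3 + 4*O**2 (a(O) = -3 + (O + O)*(O + O) = -3 + (2*O)*(2*O) = -3 + 4*O**2)
K(w, d) = 186 (K(w, d) = 10**2 + 86 = 100 + 86 = 186)
h(C) = 1761 (h(C) = -3 + 4*(-12 + 3*(-3))**2 = -3 + 4*(-12 - 9)**2 = -3 + 4*(-21)**2 = -3 + 4*441 = -3 + 1764 = 1761)
K(-162, -154) - h(-17) = 186 - 1*1761 = 186 - 1761 = -1575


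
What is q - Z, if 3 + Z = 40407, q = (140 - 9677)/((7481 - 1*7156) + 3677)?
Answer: -53902115/1334 ≈ -40406.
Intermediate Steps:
q = -3179/1334 (q = -9537/((7481 - 7156) + 3677) = -9537/(325 + 3677) = -9537/4002 = -9537*1/4002 = -3179/1334 ≈ -2.3831)
Z = 40404 (Z = -3 + 40407 = 40404)
q - Z = -3179/1334 - 1*40404 = -3179/1334 - 40404 = -53902115/1334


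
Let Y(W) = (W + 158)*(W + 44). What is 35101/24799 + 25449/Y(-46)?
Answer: -623247127/5554976 ≈ -112.20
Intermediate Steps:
Y(W) = (44 + W)*(158 + W) (Y(W) = (158 + W)*(44 + W) = (44 + W)*(158 + W))
35101/24799 + 25449/Y(-46) = 35101/24799 + 25449/(6952 + (-46)**2 + 202*(-46)) = 35101*(1/24799) + 25449/(6952 + 2116 - 9292) = 35101/24799 + 25449/(-224) = 35101/24799 + 25449*(-1/224) = 35101/24799 - 25449/224 = -623247127/5554976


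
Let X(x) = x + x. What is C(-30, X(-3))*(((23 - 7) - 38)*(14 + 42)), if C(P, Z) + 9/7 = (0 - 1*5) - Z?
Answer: 352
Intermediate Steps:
X(x) = 2*x
C(P, Z) = -44/7 - Z (C(P, Z) = -9/7 + ((0 - 1*5) - Z) = -9/7 + ((0 - 5) - Z) = -9/7 + (-5 - Z) = -44/7 - Z)
C(-30, X(-3))*(((23 - 7) - 38)*(14 + 42)) = (-44/7 - 2*(-3))*(((23 - 7) - 38)*(14 + 42)) = (-44/7 - 1*(-6))*((16 - 38)*56) = (-44/7 + 6)*(-22*56) = -2/7*(-1232) = 352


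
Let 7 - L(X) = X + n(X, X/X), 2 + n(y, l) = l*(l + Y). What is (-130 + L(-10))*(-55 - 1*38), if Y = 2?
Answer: 10602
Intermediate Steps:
n(y, l) = -2 + l*(2 + l) (n(y, l) = -2 + l*(l + 2) = -2 + l*(2 + l))
L(X) = 6 - X (L(X) = 7 - (X + (-2 + (X/X)² + 2*(X/X))) = 7 - (X + (-2 + 1² + 2*1)) = 7 - (X + (-2 + 1 + 2)) = 7 - (X + 1) = 7 - (1 + X) = 7 + (-1 - X) = 6 - X)
(-130 + L(-10))*(-55 - 1*38) = (-130 + (6 - 1*(-10)))*(-55 - 1*38) = (-130 + (6 + 10))*(-55 - 38) = (-130 + 16)*(-93) = -114*(-93) = 10602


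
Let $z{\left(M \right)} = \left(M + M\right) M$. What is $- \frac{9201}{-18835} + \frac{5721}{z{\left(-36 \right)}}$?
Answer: $\frac{43868009}{16273440} \approx 2.6957$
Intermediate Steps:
$z{\left(M \right)} = 2 M^{2}$ ($z{\left(M \right)} = 2 M M = 2 M^{2}$)
$- \frac{9201}{-18835} + \frac{5721}{z{\left(-36 \right)}} = - \frac{9201}{-18835} + \frac{5721}{2 \left(-36\right)^{2}} = \left(-9201\right) \left(- \frac{1}{18835}\right) + \frac{5721}{2 \cdot 1296} = \frac{9201}{18835} + \frac{5721}{2592} = \frac{9201}{18835} + 5721 \cdot \frac{1}{2592} = \frac{9201}{18835} + \frac{1907}{864} = \frac{43868009}{16273440}$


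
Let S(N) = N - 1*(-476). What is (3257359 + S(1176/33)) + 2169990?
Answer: 59706467/11 ≈ 5.4279e+6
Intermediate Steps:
S(N) = 476 + N (S(N) = N + 476 = 476 + N)
(3257359 + S(1176/33)) + 2169990 = (3257359 + (476 + 1176/33)) + 2169990 = (3257359 + (476 + 1176*(1/33))) + 2169990 = (3257359 + (476 + 392/11)) + 2169990 = (3257359 + 5628/11) + 2169990 = 35836577/11 + 2169990 = 59706467/11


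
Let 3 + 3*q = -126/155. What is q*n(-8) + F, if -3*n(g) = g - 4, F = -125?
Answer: -20163/155 ≈ -130.08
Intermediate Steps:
q = -197/155 (q = -1 + (-126/155)/3 = -1 + (-126*1/155)/3 = -1 + (⅓)*(-126/155) = -1 - 42/155 = -197/155 ≈ -1.2710)
n(g) = 4/3 - g/3 (n(g) = -(g - 4)/3 = -(-4 + g)/3 = 4/3 - g/3)
q*n(-8) + F = -197*(4/3 - ⅓*(-8))/155 - 125 = -197*(4/3 + 8/3)/155 - 125 = -197/155*4 - 125 = -788/155 - 125 = -20163/155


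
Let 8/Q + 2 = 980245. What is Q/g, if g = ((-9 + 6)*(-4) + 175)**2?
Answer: 8/34278117467 ≈ 2.3338e-10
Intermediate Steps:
Q = 8/980243 (Q = 8/(-2 + 980245) = 8/980243 ≈ 8.1612e-6)
g = 34969 (g = (-3*(-4) + 175)**2 = (12 + 175)**2 = 187**2 = 34969)
Q/g = (8/980243)/34969 = (8/980243)*(1/34969) = 8/34278117467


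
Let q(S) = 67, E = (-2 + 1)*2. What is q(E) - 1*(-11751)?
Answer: 11818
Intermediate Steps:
E = -2 (E = -1*2 = -2)
q(E) - 1*(-11751) = 67 - 1*(-11751) = 67 + 11751 = 11818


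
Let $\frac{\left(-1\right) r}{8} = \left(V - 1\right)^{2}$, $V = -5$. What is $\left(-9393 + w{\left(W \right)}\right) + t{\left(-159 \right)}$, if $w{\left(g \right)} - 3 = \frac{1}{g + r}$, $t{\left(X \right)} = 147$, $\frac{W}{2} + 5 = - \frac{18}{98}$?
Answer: $- \frac{135132709}{14620} \approx -9243.0$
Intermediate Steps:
$W = - \frac{508}{49}$ ($W = -10 + 2 \left(- \frac{18}{98}\right) = -10 + 2 \left(\left(-18\right) \frac{1}{98}\right) = -10 + 2 \left(- \frac{9}{49}\right) = -10 - \frac{18}{49} = - \frac{508}{49} \approx -10.367$)
$r = -288$ ($r = - 8 \left(-5 - 1\right)^{2} = - 8 \left(-6\right)^{2} = \left(-8\right) 36 = -288$)
$w{\left(g \right)} = 3 + \frac{1}{-288 + g}$ ($w{\left(g \right)} = 3 + \frac{1}{g - 288} = 3 + \frac{1}{-288 + g}$)
$\left(-9393 + w{\left(W \right)}\right) + t{\left(-159 \right)} = \left(-9393 + \frac{-863 + 3 \left(- \frac{508}{49}\right)}{-288 - \frac{508}{49}}\right) + 147 = \left(-9393 + \frac{-863 - \frac{1524}{49}}{- \frac{14620}{49}}\right) + 147 = \left(-9393 - - \frac{43811}{14620}\right) + 147 = \left(-9393 + \frac{43811}{14620}\right) + 147 = - \frac{137281849}{14620} + 147 = - \frac{135132709}{14620}$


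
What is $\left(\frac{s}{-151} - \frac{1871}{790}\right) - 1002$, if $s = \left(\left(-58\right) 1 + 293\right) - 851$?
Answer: $- \frac{119324461}{119290} \approx -1000.3$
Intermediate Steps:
$s = -616$ ($s = \left(-58 + 293\right) - 851 = 235 - 851 = -616$)
$\left(\frac{s}{-151} - \frac{1871}{790}\right) - 1002 = \left(- \frac{616}{-151} - \frac{1871}{790}\right) - 1002 = \left(\left(-616\right) \left(- \frac{1}{151}\right) - \frac{1871}{790}\right) - 1002 = \left(\frac{616}{151} - \frac{1871}{790}\right) - 1002 = \frac{204119}{119290} - 1002 = - \frac{119324461}{119290}$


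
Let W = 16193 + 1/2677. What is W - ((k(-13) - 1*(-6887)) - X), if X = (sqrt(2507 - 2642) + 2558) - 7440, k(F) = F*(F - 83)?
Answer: 8502153/2677 + 3*I*sqrt(15) ≈ 3176.0 + 11.619*I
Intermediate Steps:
k(F) = F*(-83 + F)
W = 43348662/2677 (W = 16193 + 1/2677 = 43348662/2677 ≈ 16193.)
X = -4882 + 3*I*sqrt(15) (X = (sqrt(-135) + 2558) - 7440 = (3*I*sqrt(15) + 2558) - 7440 = (2558 + 3*I*sqrt(15)) - 7440 = -4882 + 3*I*sqrt(15) ≈ -4882.0 + 11.619*I)
W - ((k(-13) - 1*(-6887)) - X) = 43348662/2677 - ((-13*(-83 - 13) - 1*(-6887)) - (-4882 + 3*I*sqrt(15))) = 43348662/2677 - ((-13*(-96) + 6887) + (4882 - 3*I*sqrt(15))) = 43348662/2677 - ((1248 + 6887) + (4882 - 3*I*sqrt(15))) = 43348662/2677 - (8135 + (4882 - 3*I*sqrt(15))) = 43348662/2677 - (13017 - 3*I*sqrt(15)) = 43348662/2677 + (-13017 + 3*I*sqrt(15)) = 8502153/2677 + 3*I*sqrt(15)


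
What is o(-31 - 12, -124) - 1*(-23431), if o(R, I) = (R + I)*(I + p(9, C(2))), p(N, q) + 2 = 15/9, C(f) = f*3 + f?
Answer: 132584/3 ≈ 44195.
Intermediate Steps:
C(f) = 4*f (C(f) = 3*f + f = 4*f)
p(N, q) = -1/3 (p(N, q) = -2 + 15/9 = -2 + 15*(1/9) = -2 + 5/3 = -1/3)
o(R, I) = (-1/3 + I)*(I + R) (o(R, I) = (R + I)*(I - 1/3) = (I + R)*(-1/3 + I) = (-1/3 + I)*(I + R))
o(-31 - 12, -124) - 1*(-23431) = ((-124)**2 - 1/3*(-124) - (-31 - 12)/3 - 124*(-31 - 12)) - 1*(-23431) = (15376 + 124/3 - 1/3*(-43) - 124*(-43)) + 23431 = (15376 + 124/3 + 43/3 + 5332) + 23431 = 62291/3 + 23431 = 132584/3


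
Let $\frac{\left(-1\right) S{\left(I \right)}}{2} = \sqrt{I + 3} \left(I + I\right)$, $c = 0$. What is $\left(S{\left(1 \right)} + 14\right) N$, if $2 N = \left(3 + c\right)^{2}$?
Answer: $27$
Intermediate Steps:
$N = \frac{9}{2}$ ($N = \frac{\left(3 + 0\right)^{2}}{2} = \frac{3^{2}}{2} = \frac{1}{2} \cdot 9 = \frac{9}{2} \approx 4.5$)
$S{\left(I \right)} = - 4 I \sqrt{3 + I}$ ($S{\left(I \right)} = - 2 \sqrt{I + 3} \left(I + I\right) = - 2 \sqrt{3 + I} 2 I = - 2 \cdot 2 I \sqrt{3 + I} = - 4 I \sqrt{3 + I}$)
$\left(S{\left(1 \right)} + 14\right) N = \left(\left(-4\right) 1 \sqrt{3 + 1} + 14\right) \frac{9}{2} = \left(\left(-4\right) 1 \sqrt{4} + 14\right) \frac{9}{2} = \left(\left(-4\right) 1 \cdot 2 + 14\right) \frac{9}{2} = \left(-8 + 14\right) \frac{9}{2} = 6 \cdot \frac{9}{2} = 27$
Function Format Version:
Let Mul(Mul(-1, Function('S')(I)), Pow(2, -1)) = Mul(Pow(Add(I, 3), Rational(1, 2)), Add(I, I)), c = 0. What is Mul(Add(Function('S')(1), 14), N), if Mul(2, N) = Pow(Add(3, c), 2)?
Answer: 27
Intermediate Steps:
N = Rational(9, 2) (N = Mul(Rational(1, 2), Pow(Add(3, 0), 2)) = Mul(Rational(1, 2), Pow(3, 2)) = Mul(Rational(1, 2), 9) = Rational(9, 2) ≈ 4.5000)
Function('S')(I) = Mul(-4, I, Pow(Add(3, I), Rational(1, 2))) (Function('S')(I) = Mul(-2, Mul(Pow(Add(I, 3), Rational(1, 2)), Add(I, I))) = Mul(-2, Mul(Pow(Add(3, I), Rational(1, 2)), Mul(2, I))) = Mul(-2, Mul(2, I, Pow(Add(3, I), Rational(1, 2)))) = Mul(-4, I, Pow(Add(3, I), Rational(1, 2))))
Mul(Add(Function('S')(1), 14), N) = Mul(Add(Mul(-4, 1, Pow(Add(3, 1), Rational(1, 2))), 14), Rational(9, 2)) = Mul(Add(Mul(-4, 1, Pow(4, Rational(1, 2))), 14), Rational(9, 2)) = Mul(Add(Mul(-4, 1, 2), 14), Rational(9, 2)) = Mul(Add(-8, 14), Rational(9, 2)) = Mul(6, Rational(9, 2)) = 27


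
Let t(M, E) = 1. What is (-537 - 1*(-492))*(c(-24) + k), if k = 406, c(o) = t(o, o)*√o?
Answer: -18270 - 90*I*√6 ≈ -18270.0 - 220.45*I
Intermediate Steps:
c(o) = √o (c(o) = 1*√o = √o)
(-537 - 1*(-492))*(c(-24) + k) = (-537 - 1*(-492))*(√(-24) + 406) = (-537 + 492)*(2*I*√6 + 406) = -45*(406 + 2*I*√6) = -18270 - 90*I*√6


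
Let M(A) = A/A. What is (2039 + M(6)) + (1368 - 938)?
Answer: 2470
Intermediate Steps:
M(A) = 1
(2039 + M(6)) + (1368 - 938) = (2039 + 1) + (1368 - 938) = 2040 + 430 = 2470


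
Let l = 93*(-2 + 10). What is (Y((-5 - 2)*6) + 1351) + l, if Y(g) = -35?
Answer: 2060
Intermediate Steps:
l = 744 (l = 93*8 = 744)
(Y((-5 - 2)*6) + 1351) + l = (-35 + 1351) + 744 = 1316 + 744 = 2060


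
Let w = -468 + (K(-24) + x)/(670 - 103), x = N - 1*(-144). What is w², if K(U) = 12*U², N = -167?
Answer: 66805190089/321489 ≈ 2.0780e+5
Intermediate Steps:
x = -23 (x = -167 - 1*(-144) = -167 + 144 = -23)
w = -258467/567 (w = -468 + (12*(-24)² - 23)/(670 - 103) = -468 + (12*576 - 23)/567 = -468 + (6912 - 23)*(1/567) = -468 + 6889*(1/567) = -468 + 6889/567 = -258467/567 ≈ -455.85)
w² = (-258467/567)² = 66805190089/321489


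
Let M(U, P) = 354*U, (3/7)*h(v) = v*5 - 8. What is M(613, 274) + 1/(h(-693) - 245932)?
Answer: 165378743211/762107 ≈ 2.1700e+5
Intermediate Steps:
h(v) = -56/3 + 35*v/3 (h(v) = 7*(v*5 - 8)/3 = 7*(5*v - 8)/3 = 7*(-8 + 5*v)/3 = -56/3 + 35*v/3)
M(613, 274) + 1/(h(-693) - 245932) = 354*613 + 1/((-56/3 + (35/3)*(-693)) - 245932) = 217002 + 1/((-56/3 - 8085) - 245932) = 217002 + 1/(-24311/3 - 245932) = 217002 + 1/(-762107/3) = 217002 - 3/762107 = 165378743211/762107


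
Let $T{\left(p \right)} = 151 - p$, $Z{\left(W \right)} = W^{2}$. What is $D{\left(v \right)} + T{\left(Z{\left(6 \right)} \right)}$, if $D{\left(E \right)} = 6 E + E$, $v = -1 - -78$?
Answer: $654$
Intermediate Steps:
$v = 77$ ($v = -1 + 78 = 77$)
$D{\left(E \right)} = 7 E$
$D{\left(v \right)} + T{\left(Z{\left(6 \right)} \right)} = 7 \cdot 77 + \left(151 - 6^{2}\right) = 539 + \left(151 - 36\right) = 539 + 115 = 654$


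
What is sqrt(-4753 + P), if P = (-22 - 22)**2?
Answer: 3*I*sqrt(313) ≈ 53.075*I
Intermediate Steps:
P = 1936 (P = (-44)**2 = 1936)
sqrt(-4753 + P) = sqrt(-4753 + 1936) = sqrt(-2817) = 3*I*sqrt(313)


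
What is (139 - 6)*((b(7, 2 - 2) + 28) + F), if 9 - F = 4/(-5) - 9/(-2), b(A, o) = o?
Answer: 44289/10 ≈ 4428.9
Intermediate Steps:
F = 53/10 (F = 9 - (4/(-5) - 9/(-2)) = 9 - (4*(-⅕) - 9*(-½)) = 9 - (-⅘ + 9/2) = 9 - 1*37/10 = 9 - 37/10 = 53/10 ≈ 5.3000)
(139 - 6)*((b(7, 2 - 2) + 28) + F) = (139 - 6)*(((2 - 2) + 28) + 53/10) = 133*((0 + 28) + 53/10) = 133*(28 + 53/10) = 133*(333/10) = 44289/10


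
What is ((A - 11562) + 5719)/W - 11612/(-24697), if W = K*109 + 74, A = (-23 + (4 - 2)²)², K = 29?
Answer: -97824134/79894795 ≈ -1.2244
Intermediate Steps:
A = 361 (A = (-23 + 2²)² = (-23 + 4)² = (-19)² = 361)
W = 3235 (W = 29*109 + 74 = 3161 + 74 = 3235)
((A - 11562) + 5719)/W - 11612/(-24697) = ((361 - 11562) + 5719)/3235 - 11612/(-24697) = (-11201 + 5719)*(1/3235) - 11612*(-1/24697) = -5482*1/3235 + 11612/24697 = -5482/3235 + 11612/24697 = -97824134/79894795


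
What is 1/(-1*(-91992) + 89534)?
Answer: 1/181526 ≈ 5.5089e-6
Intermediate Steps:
1/(-1*(-91992) + 89534) = 1/(91992 + 89534) = 1/181526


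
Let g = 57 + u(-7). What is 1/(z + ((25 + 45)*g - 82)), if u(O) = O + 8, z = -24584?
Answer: -1/20606 ≈ -4.8530e-5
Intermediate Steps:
u(O) = 8 + O
g = 58 (g = 57 + (8 - 7) = 57 + 1 = 58)
1/(z + ((25 + 45)*g - 82)) = 1/(-24584 + ((25 + 45)*58 - 82)) = 1/(-24584 + (70*58 - 82)) = 1/(-24584 + (4060 - 82)) = 1/(-24584 + 3978) = 1/(-20606) = -1/20606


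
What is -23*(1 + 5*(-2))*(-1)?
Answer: -207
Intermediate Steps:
-23*(1 + 5*(-2))*(-1) = -23*(1 - 10)*(-1) = -23*(-9)*(-1) = 207*(-1) = -207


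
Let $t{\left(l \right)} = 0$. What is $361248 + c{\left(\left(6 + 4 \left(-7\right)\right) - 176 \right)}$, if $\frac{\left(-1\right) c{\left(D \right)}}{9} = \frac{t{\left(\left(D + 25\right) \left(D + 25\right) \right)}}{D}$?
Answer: $361248$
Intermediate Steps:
$c{\left(D \right)} = 0$ ($c{\left(D \right)} = - 9 \frac{0}{D} = \left(-9\right) 0 = 0$)
$361248 + c{\left(\left(6 + 4 \left(-7\right)\right) - 176 \right)} = 361248 + 0 = 361248$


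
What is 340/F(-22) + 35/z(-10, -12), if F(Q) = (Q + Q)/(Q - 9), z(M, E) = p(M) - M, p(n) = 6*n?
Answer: 26273/110 ≈ 238.85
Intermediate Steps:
z(M, E) = 5*M (z(M, E) = 6*M - M = 5*M)
F(Q) = 2*Q/(-9 + Q) (F(Q) = (2*Q)/(-9 + Q) = 2*Q/(-9 + Q))
340/F(-22) + 35/z(-10, -12) = 340/((2*(-22)/(-9 - 22))) + 35/((5*(-10))) = 340/((2*(-22)/(-31))) + 35/(-50) = 340/((2*(-22)*(-1/31))) + 35*(-1/50) = 340/(44/31) - 7/10 = 340*(31/44) - 7/10 = 2635/11 - 7/10 = 26273/110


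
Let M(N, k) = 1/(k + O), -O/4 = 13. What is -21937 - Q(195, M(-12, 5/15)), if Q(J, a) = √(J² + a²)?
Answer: -21937 - 3*√101505626/155 ≈ -22132.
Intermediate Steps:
O = -52 (O = -4*13 = -52)
M(N, k) = 1/(-52 + k) (M(N, k) = 1/(k - 52) = 1/(-52 + k))
-21937 - Q(195, M(-12, 5/15)) = -21937 - √(195² + (1/(-52 + 5/15))²) = -21937 - √(38025 + (1/(-52 + 5*(1/15)))²) = -21937 - √(38025 + (1/(-52 + ⅓))²) = -21937 - √(38025 + (1/(-155/3))²) = -21937 - √(38025 + (-3/155)²) = -21937 - √(38025 + 9/24025) = -21937 - √(913550634/24025) = -21937 - 3*√101505626/155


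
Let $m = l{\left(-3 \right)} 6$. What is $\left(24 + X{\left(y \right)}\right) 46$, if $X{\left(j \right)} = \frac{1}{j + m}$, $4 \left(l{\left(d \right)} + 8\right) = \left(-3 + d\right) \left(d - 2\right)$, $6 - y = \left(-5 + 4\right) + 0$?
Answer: $\frac{2231}{2} \approx 1115.5$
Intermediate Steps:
$y = 7$ ($y = 6 - \left(\left(-5 + 4\right) + 0\right) = 6 - \left(-1 + 0\right) = 6 - -1 = 6 + 1 = 7$)
$l{\left(d \right)} = -8 + \frac{\left(-3 + d\right) \left(-2 + d\right)}{4}$ ($l{\left(d \right)} = -8 + \frac{\left(-3 + d\right) \left(d - 2\right)}{4} = -8 + \frac{\left(-3 + d\right) \left(-2 + d\right)}{4}$)
$m = -3$ ($m = \left(- \frac{13}{2} - - \frac{15}{4} + \frac{\left(-3\right)^{2}}{4}\right) 6 = \left(- \frac{13}{2} + \frac{15}{4} + \frac{1}{4} \cdot 9\right) 6 = \left(- \frac{13}{2} + \frac{15}{4} + \frac{9}{4}\right) 6 = \left(- \frac{1}{2}\right) 6 = -3$)
$X{\left(j \right)} = \frac{1}{-3 + j}$ ($X{\left(j \right)} = \frac{1}{j - 3} = \frac{1}{-3 + j}$)
$\left(24 + X{\left(y \right)}\right) 46 = \left(24 + \frac{1}{-3 + 7}\right) 46 = \left(24 + \frac{1}{4}\right) 46 = \frac{97}{4} \cdot 46 = \frac{2231}{2}$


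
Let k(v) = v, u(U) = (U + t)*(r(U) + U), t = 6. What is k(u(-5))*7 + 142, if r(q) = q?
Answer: 72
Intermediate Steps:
u(U) = 2*U*(6 + U) (u(U) = (U + 6)*(U + U) = (6 + U)*(2*U) = 2*U*(6 + U))
k(u(-5))*7 + 142 = (2*(-5)*(6 - 5))*7 + 142 = (2*(-5)*1)*7 + 142 = -10*7 + 142 = -70 + 142 = 72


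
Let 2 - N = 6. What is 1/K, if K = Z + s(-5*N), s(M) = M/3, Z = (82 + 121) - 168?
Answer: 3/125 ≈ 0.024000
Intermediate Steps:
N = -4 (N = 2 - 1*6 = 2 - 6 = -4)
Z = 35 (Z = 203 - 168 = 35)
s(M) = M/3 (s(M) = M*(⅓) = M/3)
K = 125/3 (K = 35 + (-5*(-4))/3 = 35 + (⅓)*20 = 35 + 20/3 = 125/3 ≈ 41.667)
1/K = 1/(125/3) = 3/125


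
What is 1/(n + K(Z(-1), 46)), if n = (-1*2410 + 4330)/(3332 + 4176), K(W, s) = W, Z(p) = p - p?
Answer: 1877/480 ≈ 3.9104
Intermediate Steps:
Z(p) = 0
n = 480/1877 (n = (-2410 + 4330)/7508 = 1920*(1/7508) = 480/1877 ≈ 0.25573)
1/(n + K(Z(-1), 46)) = 1/(480/1877 + 0) = 1/(480/1877) = 1877/480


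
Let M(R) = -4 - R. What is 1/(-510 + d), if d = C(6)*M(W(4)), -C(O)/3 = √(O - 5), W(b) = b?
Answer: -1/486 ≈ -0.0020576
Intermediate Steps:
C(O) = -3*√(-5 + O) (C(O) = -3*√(O - 5) = -3*√(-5 + O))
d = 24 (d = (-3*√(-5 + 6))*(-4 - 1*4) = (-3*√1)*(-4 - 4) = -3*1*(-8) = -3*(-8) = 24)
1/(-510 + d) = 1/(-510 + 24) = 1/(-486) = -1/486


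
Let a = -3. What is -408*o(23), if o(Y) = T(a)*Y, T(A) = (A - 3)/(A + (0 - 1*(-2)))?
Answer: -56304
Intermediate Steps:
T(A) = (-3 + A)/(2 + A) (T(A) = (-3 + A)/(A + (0 + 2)) = (-3 + A)/(A + 2) = (-3 + A)/(2 + A))
o(Y) = 6*Y (o(Y) = ((-3 - 3)/(2 - 3))*Y = (-6/(-1))*Y = (-1*(-6))*Y = 6*Y)
-408*o(23) = -2448*23 = -408*138 = -56304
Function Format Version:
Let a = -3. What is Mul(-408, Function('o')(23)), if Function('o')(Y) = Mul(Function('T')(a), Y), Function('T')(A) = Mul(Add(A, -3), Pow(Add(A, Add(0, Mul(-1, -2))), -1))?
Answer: -56304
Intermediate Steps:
Function('T')(A) = Mul(Pow(Add(2, A), -1), Add(-3, A)) (Function('T')(A) = Mul(Add(-3, A), Pow(Add(A, Add(0, 2)), -1)) = Mul(Add(-3, A), Pow(Add(A, 2), -1)) = Mul(Add(-3, A), Pow(Add(2, A), -1)) = Mul(Pow(Add(2, A), -1), Add(-3, A)))
Function('o')(Y) = Mul(6, Y) (Function('o')(Y) = Mul(Mul(Pow(Add(2, -3), -1), Add(-3, -3)), Y) = Mul(Mul(Pow(-1, -1), -6), Y) = Mul(Mul(-1, -6), Y) = Mul(6, Y))
Mul(-408, Function('o')(23)) = Mul(-408, Mul(6, 23)) = Mul(-408, 138) = -56304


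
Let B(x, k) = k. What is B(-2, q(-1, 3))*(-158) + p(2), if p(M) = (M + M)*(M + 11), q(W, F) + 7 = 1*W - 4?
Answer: 1948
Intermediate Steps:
q(W, F) = -11 + W (q(W, F) = -7 + (1*W - 4) = -7 + (W - 4) = -7 + (-4 + W) = -11 + W)
p(M) = 2*M*(11 + M) (p(M) = (2*M)*(11 + M) = 2*M*(11 + M))
B(-2, q(-1, 3))*(-158) + p(2) = (-11 - 1)*(-158) + 2*2*(11 + 2) = -12*(-158) + 2*2*13 = 1896 + 52 = 1948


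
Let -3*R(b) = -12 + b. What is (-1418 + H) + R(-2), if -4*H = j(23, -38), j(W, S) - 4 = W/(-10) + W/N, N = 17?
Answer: -2884757/2040 ≈ -1414.1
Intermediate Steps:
R(b) = 4 - b/3 (R(b) = -(-12 + b)/3 = 4 - b/3)
j(W, S) = 4 - 7*W/170 (j(W, S) = 4 + (W/(-10) + W/17) = 4 + (W*(-⅒) + W*(1/17)) = 4 + (-W/10 + W/17) = 4 - 7*W/170)
H = -519/680 (H = -(4 - 7/170*23)/4 = -(4 - 161/170)/4 = -¼*519/170 = -519/680 ≈ -0.76324)
(-1418 + H) + R(-2) = (-1418 - 519/680) + (4 - ⅓*(-2)) = -964759/680 + (4 + ⅔) = -964759/680 + 14/3 = -2884757/2040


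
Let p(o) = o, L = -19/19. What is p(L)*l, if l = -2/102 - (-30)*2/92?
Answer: -742/1173 ≈ -0.63257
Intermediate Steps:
l = 742/1173 (l = -2*1/102 - 5*(-12)*(1/92) = -1/51 + 60*(1/92) = -1/51 + 15/23 = 742/1173 ≈ 0.63257)
L = -1 (L = -19*1/19 = -1)
p(L)*l = -1*742/1173 = -742/1173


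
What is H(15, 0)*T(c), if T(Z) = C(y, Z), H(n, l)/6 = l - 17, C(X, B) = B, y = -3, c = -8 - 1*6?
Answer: 1428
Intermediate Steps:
c = -14 (c = -8 - 6 = -14)
H(n, l) = -102 + 6*l (H(n, l) = 6*(l - 17) = 6*(-17 + l) = -102 + 6*l)
T(Z) = Z
H(15, 0)*T(c) = (-102 + 6*0)*(-14) = (-102 + 0)*(-14) = -102*(-14) = 1428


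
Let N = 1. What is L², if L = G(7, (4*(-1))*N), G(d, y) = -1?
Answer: 1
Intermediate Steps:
L = -1
L² = (-1)² = 1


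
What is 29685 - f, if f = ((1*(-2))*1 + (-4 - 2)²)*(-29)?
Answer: 30671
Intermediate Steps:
f = -986 (f = (-2*1 + (-6)²)*(-29) = (-2 + 36)*(-29) = 34*(-29) = -986)
29685 - f = 29685 - 1*(-986) = 29685 + 986 = 30671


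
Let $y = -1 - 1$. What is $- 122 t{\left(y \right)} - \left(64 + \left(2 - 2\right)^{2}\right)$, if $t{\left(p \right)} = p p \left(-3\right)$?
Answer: $1400$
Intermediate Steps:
$y = -2$ ($y = -1 - 1 = -2$)
$t{\left(p \right)} = - 3 p^{2}$ ($t{\left(p \right)} = p^{2} \left(-3\right) = - 3 p^{2}$)
$- 122 t{\left(y \right)} - \left(64 + \left(2 - 2\right)^{2}\right) = - 122 \left(- 3 \left(-2\right)^{2}\right) - \left(64 + \left(2 - 2\right)^{2}\right) = - 122 \left(\left(-3\right) 4\right) - 64 = \left(-122\right) \left(-12\right) - 64 = 1464 + \left(-64 + 0\right) = 1464 - 64 = 1400$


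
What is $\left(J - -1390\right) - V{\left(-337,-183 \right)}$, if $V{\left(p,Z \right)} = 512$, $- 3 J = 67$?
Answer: $\frac{2567}{3} \approx 855.67$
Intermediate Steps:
$J = - \frac{67}{3}$ ($J = \left(- \frac{1}{3}\right) 67 = - \frac{67}{3} \approx -22.333$)
$\left(J - -1390\right) - V{\left(-337,-183 \right)} = \left(- \frac{67}{3} - -1390\right) - 512 = \left(- \frac{67}{3} + 1390\right) - 512 = \frac{4103}{3} - 512 = \frac{2567}{3}$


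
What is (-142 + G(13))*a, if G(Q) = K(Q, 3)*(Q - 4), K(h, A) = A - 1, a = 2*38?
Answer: -9424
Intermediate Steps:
a = 76
K(h, A) = -1 + A
G(Q) = -8 + 2*Q (G(Q) = (-1 + 3)*(Q - 4) = 2*(-4 + Q) = -8 + 2*Q)
(-142 + G(13))*a = (-142 + (-8 + 2*13))*76 = (-142 + (-8 + 26))*76 = (-142 + 18)*76 = -124*76 = -9424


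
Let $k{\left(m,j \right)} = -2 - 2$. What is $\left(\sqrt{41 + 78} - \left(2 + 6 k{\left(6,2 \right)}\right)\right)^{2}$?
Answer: $\left(22 + \sqrt{119}\right)^{2} \approx 1083.0$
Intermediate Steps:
$k{\left(m,j \right)} = -4$
$\left(\sqrt{41 + 78} - \left(2 + 6 k{\left(6,2 \right)}\right)\right)^{2} = \left(\sqrt{41 + 78} - -22\right)^{2} = \left(\sqrt{119} + \left(-2 + 24\right)\right)^{2} = \left(\sqrt{119} + 22\right)^{2} = \left(22 + \sqrt{119}\right)^{2}$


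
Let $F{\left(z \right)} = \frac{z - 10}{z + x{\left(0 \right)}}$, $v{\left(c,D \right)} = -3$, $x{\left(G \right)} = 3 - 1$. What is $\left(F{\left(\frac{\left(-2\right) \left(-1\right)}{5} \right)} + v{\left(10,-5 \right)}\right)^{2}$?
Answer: $49$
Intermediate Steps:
$x{\left(G \right)} = 2$
$F{\left(z \right)} = \frac{-10 + z}{2 + z}$ ($F{\left(z \right)} = \frac{z - 10}{z + 2} = \frac{-10 + z}{2 + z}$)
$\left(F{\left(\frac{\left(-2\right) \left(-1\right)}{5} \right)} + v{\left(10,-5 \right)}\right)^{2} = \left(\frac{-10 + \frac{\left(-2\right) \left(-1\right)}{5}}{2 + \frac{\left(-2\right) \left(-1\right)}{5}} - 3\right)^{2} = \left(\frac{-10 + 2 \cdot \frac{1}{5}}{2 + 2 \cdot \frac{1}{5}} - 3\right)^{2} = \left(\frac{-10 + \frac{2}{5}}{2 + \frac{2}{5}} - 3\right)^{2} = \left(\frac{1}{\frac{12}{5}} \left(- \frac{48}{5}\right) - 3\right)^{2} = \left(\frac{5}{12} \left(- \frac{48}{5}\right) - 3\right)^{2} = \left(-4 - 3\right)^{2} = \left(-7\right)^{2} = 49$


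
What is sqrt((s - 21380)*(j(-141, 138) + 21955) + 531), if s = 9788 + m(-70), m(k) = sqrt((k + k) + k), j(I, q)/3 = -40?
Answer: sqrt(-253110789 + 21835*I*sqrt(210)) ≈ 9.94 + 15909.0*I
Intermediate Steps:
j(I, q) = -120 (j(I, q) = 3*(-40) = -120)
m(k) = sqrt(3)*sqrt(k) (m(k) = sqrt(2*k + k) = sqrt(3*k) = sqrt(3)*sqrt(k))
s = 9788 + I*sqrt(210) (s = 9788 + sqrt(3)*sqrt(-70) = 9788 + sqrt(3)*(I*sqrt(70)) = 9788 + I*sqrt(210) ≈ 9788.0 + 14.491*I)
sqrt((s - 21380)*(j(-141, 138) + 21955) + 531) = sqrt(((9788 + I*sqrt(210)) - 21380)*(-120 + 21955) + 531) = sqrt((-11592 + I*sqrt(210))*21835 + 531) = sqrt((-253111320 + 21835*I*sqrt(210)) + 531) = sqrt(-253110789 + 21835*I*sqrt(210))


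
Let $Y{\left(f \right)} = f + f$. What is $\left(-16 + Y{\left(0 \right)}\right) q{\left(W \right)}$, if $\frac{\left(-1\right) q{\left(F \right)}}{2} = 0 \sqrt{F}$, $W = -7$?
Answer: $0$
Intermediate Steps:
$Y{\left(f \right)} = 2 f$
$q{\left(F \right)} = 0$ ($q{\left(F \right)} = - 2 \cdot 0 \sqrt{F} = \left(-2\right) 0 = 0$)
$\left(-16 + Y{\left(0 \right)}\right) q{\left(W \right)} = \left(-16 + 2 \cdot 0\right) 0 = \left(-16 + 0\right) 0 = \left(-16\right) 0 = 0$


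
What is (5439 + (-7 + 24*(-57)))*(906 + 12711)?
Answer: 55339488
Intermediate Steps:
(5439 + (-7 + 24*(-57)))*(906 + 12711) = (5439 + (-7 - 1368))*13617 = (5439 - 1375)*13617 = 4064*13617 = 55339488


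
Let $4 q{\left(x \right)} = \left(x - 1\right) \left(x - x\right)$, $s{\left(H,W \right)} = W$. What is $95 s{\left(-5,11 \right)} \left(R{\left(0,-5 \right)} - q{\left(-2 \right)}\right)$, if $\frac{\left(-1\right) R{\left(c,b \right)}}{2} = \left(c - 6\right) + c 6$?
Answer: $12540$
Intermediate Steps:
$R{\left(c,b \right)} = 12 - 14 c$ ($R{\left(c,b \right)} = - 2 \left(\left(c - 6\right) + c 6\right) = - 2 \left(\left(c - 6\right) + 6 c\right) = - 2 \left(\left(-6 + c\right) + 6 c\right) = - 2 \left(-6 + 7 c\right) = 12 - 14 c$)
$q{\left(x \right)} = 0$ ($q{\left(x \right)} = \frac{\left(x - 1\right) \left(x - x\right)}{4} = \frac{\left(-1 + x\right) 0}{4} = \frac{1}{4} \cdot 0 = 0$)
$95 s{\left(-5,11 \right)} \left(R{\left(0,-5 \right)} - q{\left(-2 \right)}\right) = 95 \cdot 11 \left(\left(12 - 0\right) - 0\right) = 1045 \left(\left(12 + 0\right) + 0\right) = 1045 \left(12 + 0\right) = 1045 \cdot 12 = 12540$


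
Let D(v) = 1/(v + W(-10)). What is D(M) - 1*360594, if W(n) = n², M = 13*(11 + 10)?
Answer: -134501561/373 ≈ -3.6059e+5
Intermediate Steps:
M = 273 (M = 13*21 = 273)
D(v) = 1/(100 + v) (D(v) = 1/(v + (-10)²) = 1/(v + 100) = 1/(100 + v))
D(M) - 1*360594 = 1/(100 + 273) - 1*360594 = 1/373 - 360594 = -134501561/373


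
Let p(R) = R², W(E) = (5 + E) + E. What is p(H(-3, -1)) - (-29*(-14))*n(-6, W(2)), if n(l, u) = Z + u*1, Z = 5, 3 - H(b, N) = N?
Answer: -5668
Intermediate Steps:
W(E) = 5 + 2*E
H(b, N) = 3 - N
n(l, u) = 5 + u (n(l, u) = 5 + u*1 = 5 + u)
p(H(-3, -1)) - (-29*(-14))*n(-6, W(2)) = (3 - 1*(-1))² - (-29*(-14))*(5 + (5 + 2*2)) = (3 + 1)² - 406*(5 + (5 + 4)) = 4² - 406*(5 + 9) = 16 - 406*14 = 16 - 1*5684 = 16 - 5684 = -5668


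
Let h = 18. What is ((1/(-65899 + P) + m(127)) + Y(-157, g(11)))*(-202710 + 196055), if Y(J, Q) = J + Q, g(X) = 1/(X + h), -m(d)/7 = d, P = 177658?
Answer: 22560354953290/3241011 ≈ 6.9609e+6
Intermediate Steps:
m(d) = -7*d
g(X) = 1/(18 + X) (g(X) = 1/(X + 18) = 1/(18 + X))
((1/(-65899 + P) + m(127)) + Y(-157, g(11)))*(-202710 + 196055) = ((1/(-65899 + 177658) - 7*127) + (-157 + 1/(18 + 11)))*(-202710 + 196055) = ((1/111759 - 889) + (-157 + 1/29))*(-6655) = (-99353750/111759 - 4552/29)*(-6655) = -3389985718/3241011*(-6655) = 22560354953290/3241011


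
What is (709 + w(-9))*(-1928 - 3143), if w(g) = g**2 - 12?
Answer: -3945238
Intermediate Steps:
w(g) = -12 + g**2
(709 + w(-9))*(-1928 - 3143) = (709 + (-12 + (-9)**2))*(-1928 - 3143) = (709 + (-12 + 81))*(-5071) = (709 + 69)*(-5071) = 778*(-5071) = -3945238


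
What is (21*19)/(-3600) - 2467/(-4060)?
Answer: 121021/243600 ≈ 0.49680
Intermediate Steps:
(21*19)/(-3600) - 2467/(-4060) = 399*(-1/3600) - 2467*(-1/4060) = -133/1200 + 2467/4060 = 121021/243600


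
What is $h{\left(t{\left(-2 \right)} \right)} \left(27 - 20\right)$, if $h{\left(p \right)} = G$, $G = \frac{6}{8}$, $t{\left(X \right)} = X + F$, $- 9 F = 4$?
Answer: $\frac{21}{4} \approx 5.25$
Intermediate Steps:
$F = - \frac{4}{9}$ ($F = \left(- \frac{1}{9}\right) 4 = - \frac{4}{9} \approx -0.44444$)
$t{\left(X \right)} = - \frac{4}{9} + X$ ($t{\left(X \right)} = X - \frac{4}{9} = - \frac{4}{9} + X$)
$G = \frac{3}{4}$ ($G = 6 \cdot \frac{1}{8} = \frac{3}{4} \approx 0.75$)
$h{\left(p \right)} = \frac{3}{4}$
$h{\left(t{\left(-2 \right)} \right)} \left(27 - 20\right) = \frac{3 \left(27 - 20\right)}{4} = \frac{3}{4} \cdot 7 = \frac{21}{4}$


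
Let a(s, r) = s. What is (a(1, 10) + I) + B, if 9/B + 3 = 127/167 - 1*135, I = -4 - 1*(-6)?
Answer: 67254/22919 ≈ 2.9344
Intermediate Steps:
I = 2 (I = -4 + 6 = 2)
B = -1503/22919 (B = 9/(-3 + (127/167 - 1*135)) = 9/(-3 + (127*(1/167) - 135)) = 9/(-3 + (127/167 - 135)) = 9/(-3 - 22418/167) = 9/(-22919/167) = 9*(-167/22919) = -1503/22919 ≈ -0.065579)
(a(1, 10) + I) + B = (1 + 2) - 1503/22919 = 3 - 1503/22919 = 67254/22919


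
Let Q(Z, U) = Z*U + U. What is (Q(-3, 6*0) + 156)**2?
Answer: 24336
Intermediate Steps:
Q(Z, U) = U + U*Z (Q(Z, U) = U*Z + U = U + U*Z)
(Q(-3, 6*0) + 156)**2 = ((6*0)*(1 - 3) + 156)**2 = (0*(-2) + 156)**2 = (0 + 156)**2 = 156**2 = 24336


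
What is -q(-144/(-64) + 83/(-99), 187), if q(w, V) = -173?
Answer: 173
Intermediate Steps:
-q(-144/(-64) + 83/(-99), 187) = -1*(-173) = 173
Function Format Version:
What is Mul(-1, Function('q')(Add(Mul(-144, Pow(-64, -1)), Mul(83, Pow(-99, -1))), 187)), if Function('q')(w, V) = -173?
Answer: 173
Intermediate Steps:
Mul(-1, Function('q')(Add(Mul(-144, Pow(-64, -1)), Mul(83, Pow(-99, -1))), 187)) = Mul(-1, -173) = 173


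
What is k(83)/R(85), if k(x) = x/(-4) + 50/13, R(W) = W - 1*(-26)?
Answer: -293/1924 ≈ -0.15229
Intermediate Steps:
R(W) = 26 + W (R(W) = W + 26 = 26 + W)
k(x) = 50/13 - x/4 (k(x) = x*(-1/4) + 50*(1/13) = -x/4 + 50/13 = 50/13 - x/4)
k(83)/R(85) = (50/13 - 1/4*83)/(26 + 85) = (50/13 - 83/4)/111 = -879/52*1/111 = -293/1924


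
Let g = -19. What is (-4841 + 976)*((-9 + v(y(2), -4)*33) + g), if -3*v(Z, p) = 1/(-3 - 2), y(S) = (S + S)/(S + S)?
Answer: 99717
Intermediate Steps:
y(S) = 1 (y(S) = (2*S)/((2*S)) = (2*S)*(1/(2*S)) = 1)
v(Z, p) = 1/15 (v(Z, p) = -1/(3*(-3 - 2)) = -⅓/(-5) = -⅓*(-⅕) = 1/15)
(-4841 + 976)*((-9 + v(y(2), -4)*33) + g) = (-4841 + 976)*((-9 + (1/15)*33) - 19) = -3865*((-9 + 11/5) - 19) = -3865*(-34/5 - 19) = -3865*(-129/5) = 99717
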